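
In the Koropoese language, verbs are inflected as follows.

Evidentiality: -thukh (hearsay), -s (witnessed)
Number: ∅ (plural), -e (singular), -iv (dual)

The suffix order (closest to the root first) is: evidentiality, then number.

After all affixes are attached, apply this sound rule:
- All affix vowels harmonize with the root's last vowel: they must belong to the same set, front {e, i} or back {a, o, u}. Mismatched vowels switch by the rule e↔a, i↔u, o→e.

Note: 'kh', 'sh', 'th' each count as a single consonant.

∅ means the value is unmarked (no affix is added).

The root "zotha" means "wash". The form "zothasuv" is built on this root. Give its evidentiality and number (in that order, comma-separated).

Segment: zotha-s-iv.
evidentiality: -s → witnessed.
number: -iv → dual.

witnessed, dual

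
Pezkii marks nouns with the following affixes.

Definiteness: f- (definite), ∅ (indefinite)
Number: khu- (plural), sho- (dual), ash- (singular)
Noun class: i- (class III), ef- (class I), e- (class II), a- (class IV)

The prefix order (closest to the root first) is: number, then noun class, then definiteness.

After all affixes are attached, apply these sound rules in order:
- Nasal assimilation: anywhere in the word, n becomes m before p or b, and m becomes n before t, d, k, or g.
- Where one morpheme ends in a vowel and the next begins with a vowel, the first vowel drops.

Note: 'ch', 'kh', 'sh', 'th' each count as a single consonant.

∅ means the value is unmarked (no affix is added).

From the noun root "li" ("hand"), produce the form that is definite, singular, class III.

fashli

Attach number singular ash- → ashli.
Attach noun class class III i- → iashli.
Attach definiteness definite f- → fiashli.
Nasal assimilation: no change.
Apply vowel deletion: fiashli → fashli.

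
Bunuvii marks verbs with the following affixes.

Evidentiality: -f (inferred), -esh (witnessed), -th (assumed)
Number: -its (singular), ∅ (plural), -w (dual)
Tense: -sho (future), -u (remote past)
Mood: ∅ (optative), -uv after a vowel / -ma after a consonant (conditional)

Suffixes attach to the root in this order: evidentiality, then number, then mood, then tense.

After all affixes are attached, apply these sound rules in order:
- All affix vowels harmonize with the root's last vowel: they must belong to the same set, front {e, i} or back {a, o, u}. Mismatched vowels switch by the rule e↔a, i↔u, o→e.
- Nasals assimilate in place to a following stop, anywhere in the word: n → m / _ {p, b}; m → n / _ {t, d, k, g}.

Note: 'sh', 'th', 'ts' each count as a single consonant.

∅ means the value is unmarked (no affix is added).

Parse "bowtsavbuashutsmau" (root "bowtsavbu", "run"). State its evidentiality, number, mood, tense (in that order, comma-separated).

witnessed, singular, conditional, remote past

Segment: bowtsavbu-esh-its-ma-u.
evidentiality: -esh → witnessed.
number: -its → singular.
mood: -uv/ma → conditional.
tense: -u → remote past.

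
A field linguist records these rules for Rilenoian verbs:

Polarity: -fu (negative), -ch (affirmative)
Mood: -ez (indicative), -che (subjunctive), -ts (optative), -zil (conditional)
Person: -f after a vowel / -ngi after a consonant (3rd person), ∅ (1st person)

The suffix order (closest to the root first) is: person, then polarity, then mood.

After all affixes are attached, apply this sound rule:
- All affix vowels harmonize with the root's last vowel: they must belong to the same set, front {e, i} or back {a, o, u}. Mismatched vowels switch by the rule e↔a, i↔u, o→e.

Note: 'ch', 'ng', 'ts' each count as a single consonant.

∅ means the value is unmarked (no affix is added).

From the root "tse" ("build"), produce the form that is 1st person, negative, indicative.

tsefiez

person = 1st person: zero marking, form stays tse.
Attach polarity negative -fu → tsefu.
Attach mood indicative -ez → tsefuez.
Apply vowel harmony: tsefuez → tsefiez.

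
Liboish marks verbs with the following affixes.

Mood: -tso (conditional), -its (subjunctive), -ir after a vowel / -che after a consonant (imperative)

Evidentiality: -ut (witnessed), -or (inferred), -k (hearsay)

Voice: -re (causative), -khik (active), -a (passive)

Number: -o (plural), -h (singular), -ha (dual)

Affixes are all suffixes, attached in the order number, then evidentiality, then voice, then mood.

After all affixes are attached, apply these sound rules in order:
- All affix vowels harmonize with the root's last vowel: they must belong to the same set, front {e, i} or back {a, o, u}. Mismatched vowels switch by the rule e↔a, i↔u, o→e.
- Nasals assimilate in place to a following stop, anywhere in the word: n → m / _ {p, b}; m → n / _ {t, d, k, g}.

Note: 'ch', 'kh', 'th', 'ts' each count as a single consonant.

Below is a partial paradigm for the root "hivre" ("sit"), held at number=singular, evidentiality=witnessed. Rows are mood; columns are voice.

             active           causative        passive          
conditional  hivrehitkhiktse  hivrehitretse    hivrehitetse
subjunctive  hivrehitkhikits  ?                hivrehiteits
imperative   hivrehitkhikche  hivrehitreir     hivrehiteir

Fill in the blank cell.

hivrehitreits

Attach number singular -h → hivreh.
Attach evidentiality witnessed -ut → hivrehut.
Attach voice causative -re → hivrehutre.
Attach mood subjunctive -its → hivrehutreits.
Apply vowel harmony: hivrehutreits → hivrehitreits.
Nasal assimilation: no change.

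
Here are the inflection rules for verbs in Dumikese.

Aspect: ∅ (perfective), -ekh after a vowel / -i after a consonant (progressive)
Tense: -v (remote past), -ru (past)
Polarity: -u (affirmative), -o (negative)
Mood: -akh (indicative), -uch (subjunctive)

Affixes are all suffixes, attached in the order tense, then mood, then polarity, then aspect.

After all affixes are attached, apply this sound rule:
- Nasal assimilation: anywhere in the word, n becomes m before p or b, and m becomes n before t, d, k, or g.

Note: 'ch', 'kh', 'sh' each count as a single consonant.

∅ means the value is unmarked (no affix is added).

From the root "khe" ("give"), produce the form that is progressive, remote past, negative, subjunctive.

khevuchoekh

Attach tense remote past -v → khev.
Attach mood subjunctive -uch → khevuch.
Attach polarity negative -o → khevucho.
Attach aspect progressive -ekh (after vowel 'o') → khevuchoekh.
Nasal assimilation: no change.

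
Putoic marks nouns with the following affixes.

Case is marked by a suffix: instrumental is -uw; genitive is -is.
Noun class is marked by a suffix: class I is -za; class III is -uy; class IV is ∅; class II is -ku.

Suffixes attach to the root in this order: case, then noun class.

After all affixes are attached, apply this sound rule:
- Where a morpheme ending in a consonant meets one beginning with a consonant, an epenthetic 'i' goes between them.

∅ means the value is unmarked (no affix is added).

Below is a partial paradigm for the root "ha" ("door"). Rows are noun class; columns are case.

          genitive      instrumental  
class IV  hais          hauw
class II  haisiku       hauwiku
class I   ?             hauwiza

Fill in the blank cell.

haisiza

Attach case genitive -is → hais.
Attach noun class class I -za → haisza.
Apply epenthesis: haisza → haisiza.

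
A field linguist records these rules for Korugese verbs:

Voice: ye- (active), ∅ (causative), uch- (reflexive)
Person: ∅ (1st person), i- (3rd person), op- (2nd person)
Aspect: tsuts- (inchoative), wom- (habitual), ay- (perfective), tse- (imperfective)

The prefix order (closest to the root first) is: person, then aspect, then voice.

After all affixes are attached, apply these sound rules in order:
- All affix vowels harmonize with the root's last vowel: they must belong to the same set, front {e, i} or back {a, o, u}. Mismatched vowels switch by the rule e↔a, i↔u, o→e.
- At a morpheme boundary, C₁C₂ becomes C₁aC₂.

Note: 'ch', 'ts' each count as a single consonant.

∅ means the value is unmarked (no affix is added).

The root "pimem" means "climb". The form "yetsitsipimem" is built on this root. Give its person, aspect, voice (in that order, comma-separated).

Segment: ye-tsuts-i-pimem.
person: i- → 3rd person.
aspect: tsuts- → inchoative.
voice: ye- → active.

3rd person, inchoative, active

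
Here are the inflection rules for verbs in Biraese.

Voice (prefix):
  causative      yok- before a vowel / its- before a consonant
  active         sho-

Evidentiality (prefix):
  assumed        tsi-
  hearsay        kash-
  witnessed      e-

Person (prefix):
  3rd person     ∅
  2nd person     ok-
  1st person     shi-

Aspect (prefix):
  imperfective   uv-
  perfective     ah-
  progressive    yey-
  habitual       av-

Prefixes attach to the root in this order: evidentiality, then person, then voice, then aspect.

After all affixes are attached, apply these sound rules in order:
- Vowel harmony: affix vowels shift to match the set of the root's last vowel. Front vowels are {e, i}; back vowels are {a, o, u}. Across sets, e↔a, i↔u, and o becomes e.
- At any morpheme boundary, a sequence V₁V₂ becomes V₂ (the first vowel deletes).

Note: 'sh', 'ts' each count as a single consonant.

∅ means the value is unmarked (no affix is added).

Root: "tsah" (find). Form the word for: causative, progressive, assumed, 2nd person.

yayyokoktsutsah

Attach evidentiality assumed tsi- → tsitsah.
Attach person 2nd person ok- → oktsitsah.
Attach voice causative yok- (before vowel 'o') → yokoktsitsah.
Attach aspect progressive yey- → yeyyokoktsitsah.
Apply vowel harmony: yeyyokoktsitsah → yayyokoktsutsah.
Vowel deletion: no change.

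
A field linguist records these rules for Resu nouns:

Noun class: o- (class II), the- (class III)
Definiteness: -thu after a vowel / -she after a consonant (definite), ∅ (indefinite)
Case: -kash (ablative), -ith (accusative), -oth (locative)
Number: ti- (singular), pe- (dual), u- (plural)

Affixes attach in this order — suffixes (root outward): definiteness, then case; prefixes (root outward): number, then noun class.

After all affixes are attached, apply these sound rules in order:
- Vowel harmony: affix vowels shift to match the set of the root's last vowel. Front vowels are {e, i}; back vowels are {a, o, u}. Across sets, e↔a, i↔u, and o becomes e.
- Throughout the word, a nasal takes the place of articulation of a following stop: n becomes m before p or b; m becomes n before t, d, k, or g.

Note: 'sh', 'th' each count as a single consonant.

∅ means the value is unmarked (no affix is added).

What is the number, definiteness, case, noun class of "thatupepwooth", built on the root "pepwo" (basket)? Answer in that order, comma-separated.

singular, indefinite, locative, class III

Segment: the-ti-pepwo-oth.
number: ti- → singular.
definiteness: ∅ → indefinite.
case: -oth → locative.
noun class: the- → class III.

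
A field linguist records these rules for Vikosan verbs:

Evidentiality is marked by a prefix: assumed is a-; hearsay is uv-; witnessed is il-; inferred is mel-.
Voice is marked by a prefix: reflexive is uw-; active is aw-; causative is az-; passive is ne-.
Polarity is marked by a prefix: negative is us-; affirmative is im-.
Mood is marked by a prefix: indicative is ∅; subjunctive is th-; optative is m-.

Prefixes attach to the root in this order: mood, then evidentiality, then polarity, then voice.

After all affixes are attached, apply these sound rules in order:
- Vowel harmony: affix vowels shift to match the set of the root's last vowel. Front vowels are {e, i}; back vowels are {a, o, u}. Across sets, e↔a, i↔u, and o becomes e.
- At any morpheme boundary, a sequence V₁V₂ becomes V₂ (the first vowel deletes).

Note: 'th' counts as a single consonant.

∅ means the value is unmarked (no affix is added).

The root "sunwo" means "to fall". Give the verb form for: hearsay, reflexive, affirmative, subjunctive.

uwumuvthsunwo

Attach mood subjunctive th- → thsunwo.
Attach evidentiality hearsay uv- → uvthsunwo.
Attach polarity affirmative im- → imuvthsunwo.
Attach voice reflexive uw- → uwimuvthsunwo.
Apply vowel harmony: uwimuvthsunwo → uwumuvthsunwo.
Vowel deletion: no change.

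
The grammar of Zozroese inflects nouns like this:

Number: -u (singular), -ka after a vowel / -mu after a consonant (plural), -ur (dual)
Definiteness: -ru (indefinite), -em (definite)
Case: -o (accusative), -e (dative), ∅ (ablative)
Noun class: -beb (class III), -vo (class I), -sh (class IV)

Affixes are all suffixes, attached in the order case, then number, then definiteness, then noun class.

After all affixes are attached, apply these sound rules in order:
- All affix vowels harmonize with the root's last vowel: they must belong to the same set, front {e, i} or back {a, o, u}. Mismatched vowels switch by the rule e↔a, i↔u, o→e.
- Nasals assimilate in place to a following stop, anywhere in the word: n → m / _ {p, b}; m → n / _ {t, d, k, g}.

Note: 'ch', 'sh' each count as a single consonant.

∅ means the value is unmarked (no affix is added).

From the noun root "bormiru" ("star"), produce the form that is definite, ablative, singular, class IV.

bormiruuamsh

case = ablative: zero marking, form stays bormiru.
Attach number singular -u → bormiruu.
Attach definiteness definite -em → bormiruuem.
Attach noun class class IV -sh → bormiruuemsh.
Apply vowel harmony: bormiruuemsh → bormiruuamsh.
Nasal assimilation: no change.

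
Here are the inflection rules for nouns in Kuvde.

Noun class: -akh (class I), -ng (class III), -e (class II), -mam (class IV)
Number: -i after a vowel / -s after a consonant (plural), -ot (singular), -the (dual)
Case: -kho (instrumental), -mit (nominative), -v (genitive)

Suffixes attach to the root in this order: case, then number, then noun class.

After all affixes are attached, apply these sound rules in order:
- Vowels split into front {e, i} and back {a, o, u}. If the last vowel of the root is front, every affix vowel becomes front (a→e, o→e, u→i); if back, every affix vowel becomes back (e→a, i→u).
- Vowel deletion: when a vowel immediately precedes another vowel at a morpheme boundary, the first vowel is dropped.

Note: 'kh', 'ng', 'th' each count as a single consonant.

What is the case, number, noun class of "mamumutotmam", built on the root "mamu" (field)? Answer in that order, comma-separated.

Segment: mamu-mit-ot-mam.
case: -mit → nominative.
number: -ot → singular.
noun class: -mam → class IV.

nominative, singular, class IV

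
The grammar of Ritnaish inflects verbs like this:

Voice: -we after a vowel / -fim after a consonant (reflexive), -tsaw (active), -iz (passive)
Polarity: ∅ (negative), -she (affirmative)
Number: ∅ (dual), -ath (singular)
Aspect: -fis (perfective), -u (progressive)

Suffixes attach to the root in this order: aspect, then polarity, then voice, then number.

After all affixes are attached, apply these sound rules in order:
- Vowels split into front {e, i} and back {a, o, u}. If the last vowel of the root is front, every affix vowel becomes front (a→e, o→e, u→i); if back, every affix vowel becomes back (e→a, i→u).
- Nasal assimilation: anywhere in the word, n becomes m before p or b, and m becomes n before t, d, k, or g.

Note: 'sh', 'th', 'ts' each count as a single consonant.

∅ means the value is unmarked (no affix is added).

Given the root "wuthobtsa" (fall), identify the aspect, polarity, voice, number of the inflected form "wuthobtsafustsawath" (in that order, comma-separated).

Segment: wuthobtsa-fis-tsaw-ath.
aspect: -fis → perfective.
polarity: ∅ → negative.
voice: -tsaw → active.
number: -ath → singular.

perfective, negative, active, singular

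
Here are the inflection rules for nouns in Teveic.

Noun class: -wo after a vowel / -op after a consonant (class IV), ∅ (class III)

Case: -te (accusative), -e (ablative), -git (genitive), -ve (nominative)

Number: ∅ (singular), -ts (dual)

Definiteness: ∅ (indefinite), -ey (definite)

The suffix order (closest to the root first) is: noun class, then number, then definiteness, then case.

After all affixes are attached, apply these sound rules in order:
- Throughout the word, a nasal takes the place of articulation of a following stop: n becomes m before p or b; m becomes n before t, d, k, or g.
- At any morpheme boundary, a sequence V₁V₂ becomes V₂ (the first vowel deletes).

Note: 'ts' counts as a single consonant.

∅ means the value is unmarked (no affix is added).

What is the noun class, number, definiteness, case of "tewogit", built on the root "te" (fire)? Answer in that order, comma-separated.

Segment: te-wo-git.
noun class: -wo/op → class IV.
number: ∅ → singular.
definiteness: ∅ → indefinite.
case: -git → genitive.

class IV, singular, indefinite, genitive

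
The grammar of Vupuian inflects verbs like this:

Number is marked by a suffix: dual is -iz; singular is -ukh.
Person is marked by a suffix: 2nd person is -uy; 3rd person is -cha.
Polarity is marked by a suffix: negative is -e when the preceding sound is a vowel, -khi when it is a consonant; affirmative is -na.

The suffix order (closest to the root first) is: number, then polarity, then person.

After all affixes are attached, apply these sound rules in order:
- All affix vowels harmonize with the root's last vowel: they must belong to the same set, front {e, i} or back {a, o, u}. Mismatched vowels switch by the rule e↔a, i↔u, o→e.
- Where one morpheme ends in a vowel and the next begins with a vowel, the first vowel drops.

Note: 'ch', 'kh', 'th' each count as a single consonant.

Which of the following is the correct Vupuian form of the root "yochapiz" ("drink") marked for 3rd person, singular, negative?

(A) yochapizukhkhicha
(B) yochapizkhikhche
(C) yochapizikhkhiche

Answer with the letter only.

Attach number singular -ukh → yochapizukh.
Attach polarity negative -khi (after consonant 'kh') → yochapizukhkhi.
Attach person 3rd person -cha → yochapizukhkhicha.
Apply vowel harmony: yochapizukhkhicha → yochapizikhkhiche.
Vowel deletion: no change.
So the correct form is yochapizikhkhiche, option (C).
(A) yochapizukhkhicha is wrong: it fails to apply the sound rule(s).
(B) yochapizkhikhche is wrong: it has the affixes in the wrong order.

C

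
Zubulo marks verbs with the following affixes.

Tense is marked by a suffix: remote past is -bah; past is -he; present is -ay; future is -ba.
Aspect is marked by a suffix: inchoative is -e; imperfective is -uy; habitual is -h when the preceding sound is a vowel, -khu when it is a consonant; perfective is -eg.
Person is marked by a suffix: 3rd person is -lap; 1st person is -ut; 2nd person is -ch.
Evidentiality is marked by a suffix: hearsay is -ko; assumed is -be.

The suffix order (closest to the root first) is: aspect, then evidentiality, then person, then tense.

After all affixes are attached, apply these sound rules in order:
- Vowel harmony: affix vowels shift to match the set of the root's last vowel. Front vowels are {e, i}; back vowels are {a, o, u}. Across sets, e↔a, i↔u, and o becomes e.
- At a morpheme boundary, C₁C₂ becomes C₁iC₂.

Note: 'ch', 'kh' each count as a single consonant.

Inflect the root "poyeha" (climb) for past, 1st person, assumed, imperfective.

Attach aspect imperfective -uy → poyehauy.
Attach evidentiality assumed -be → poyehauybe.
Attach person 1st person -ut → poyehauybeut.
Attach tense past -he → poyehauybeuthe.
Apply vowel harmony: poyehauybeuthe → poyehauybautha.
Apply epenthesis: poyehauybautha → poyehauyibautiha.

poyehauyibautiha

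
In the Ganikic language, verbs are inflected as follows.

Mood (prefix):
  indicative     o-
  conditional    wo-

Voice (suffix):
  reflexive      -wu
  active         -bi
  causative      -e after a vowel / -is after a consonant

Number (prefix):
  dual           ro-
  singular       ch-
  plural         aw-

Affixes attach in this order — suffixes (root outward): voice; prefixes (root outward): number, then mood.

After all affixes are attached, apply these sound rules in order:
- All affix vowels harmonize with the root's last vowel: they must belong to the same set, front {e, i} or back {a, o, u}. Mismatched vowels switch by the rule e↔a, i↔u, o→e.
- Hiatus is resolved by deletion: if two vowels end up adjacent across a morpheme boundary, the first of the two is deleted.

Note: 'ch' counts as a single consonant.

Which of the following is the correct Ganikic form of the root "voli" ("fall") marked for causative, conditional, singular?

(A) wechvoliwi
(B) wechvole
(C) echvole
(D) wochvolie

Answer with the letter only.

B

Attach number singular ch- → chvoli.
Attach mood conditional wo- → wochvoli.
Attach voice causative -e (after vowel 'i') → wochvolie.
Apply vowel harmony: wochvolie → wechvolie.
Apply vowel deletion: wechvolie → wechvole.
So the correct form is wechvole, option (B).
(A) wechvoliwi is wrong: it uses reflexive instead of causative for voice.
(C) echvole is wrong: it uses indicative instead of conditional for mood.
(D) wochvolie is wrong: it fails to apply the sound rule(s).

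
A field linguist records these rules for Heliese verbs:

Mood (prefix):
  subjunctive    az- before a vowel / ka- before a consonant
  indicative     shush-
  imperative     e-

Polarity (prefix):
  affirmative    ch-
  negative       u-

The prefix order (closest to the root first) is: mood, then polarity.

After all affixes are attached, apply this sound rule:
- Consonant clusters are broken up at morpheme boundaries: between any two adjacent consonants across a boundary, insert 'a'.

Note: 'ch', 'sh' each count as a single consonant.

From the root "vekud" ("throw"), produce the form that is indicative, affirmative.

Attach mood indicative shush- → shushvekud.
Attach polarity affirmative ch- → chshushvekud.
Apply epenthesis: chshushvekud → chashushavekud.

chashushavekud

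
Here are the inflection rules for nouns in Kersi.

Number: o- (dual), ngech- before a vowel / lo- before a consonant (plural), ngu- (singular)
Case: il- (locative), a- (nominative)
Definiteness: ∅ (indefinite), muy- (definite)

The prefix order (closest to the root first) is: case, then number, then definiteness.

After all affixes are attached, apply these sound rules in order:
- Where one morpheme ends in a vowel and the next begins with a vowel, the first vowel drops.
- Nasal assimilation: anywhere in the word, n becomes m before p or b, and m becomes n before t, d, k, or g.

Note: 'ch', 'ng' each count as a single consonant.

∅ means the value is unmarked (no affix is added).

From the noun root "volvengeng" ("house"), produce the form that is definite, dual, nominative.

muyavolvengeng

Attach case nominative a- → avolvengeng.
Attach number dual o- → oavolvengeng.
Attach definiteness definite muy- → muyoavolvengeng.
Apply vowel deletion: muyoavolvengeng → muyavolvengeng.
Nasal assimilation: no change.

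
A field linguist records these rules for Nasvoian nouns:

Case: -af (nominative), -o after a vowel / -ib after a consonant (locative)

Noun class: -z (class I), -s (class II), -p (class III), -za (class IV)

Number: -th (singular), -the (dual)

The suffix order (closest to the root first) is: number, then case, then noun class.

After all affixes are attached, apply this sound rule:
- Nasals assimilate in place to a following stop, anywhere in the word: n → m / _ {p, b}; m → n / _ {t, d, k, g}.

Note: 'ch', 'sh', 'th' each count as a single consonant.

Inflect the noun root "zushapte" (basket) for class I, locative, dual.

zushaptetheoz

Attach number dual -the → zushaptethe.
Attach case locative -o (after vowel 'e') → zushaptetheo.
Attach noun class class I -z → zushaptetheoz.
Nasal assimilation: no change.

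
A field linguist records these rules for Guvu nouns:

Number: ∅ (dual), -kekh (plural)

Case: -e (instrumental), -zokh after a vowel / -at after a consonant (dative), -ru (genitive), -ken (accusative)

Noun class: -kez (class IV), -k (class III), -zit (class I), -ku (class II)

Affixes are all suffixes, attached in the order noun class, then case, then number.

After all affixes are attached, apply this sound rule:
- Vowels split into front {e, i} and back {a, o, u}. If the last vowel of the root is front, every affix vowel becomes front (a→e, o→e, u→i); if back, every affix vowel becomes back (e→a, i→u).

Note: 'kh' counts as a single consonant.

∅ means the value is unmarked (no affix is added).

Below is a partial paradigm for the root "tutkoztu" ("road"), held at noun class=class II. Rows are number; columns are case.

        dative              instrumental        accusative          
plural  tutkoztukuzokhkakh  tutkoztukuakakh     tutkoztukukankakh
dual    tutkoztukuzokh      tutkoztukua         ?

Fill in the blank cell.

tutkoztukukan

Attach noun class class II -ku → tutkoztuku.
Attach case accusative -ken → tutkoztukuken.
number = dual: zero marking, form stays tutkoztukuken.
Apply vowel harmony: tutkoztukuken → tutkoztukukan.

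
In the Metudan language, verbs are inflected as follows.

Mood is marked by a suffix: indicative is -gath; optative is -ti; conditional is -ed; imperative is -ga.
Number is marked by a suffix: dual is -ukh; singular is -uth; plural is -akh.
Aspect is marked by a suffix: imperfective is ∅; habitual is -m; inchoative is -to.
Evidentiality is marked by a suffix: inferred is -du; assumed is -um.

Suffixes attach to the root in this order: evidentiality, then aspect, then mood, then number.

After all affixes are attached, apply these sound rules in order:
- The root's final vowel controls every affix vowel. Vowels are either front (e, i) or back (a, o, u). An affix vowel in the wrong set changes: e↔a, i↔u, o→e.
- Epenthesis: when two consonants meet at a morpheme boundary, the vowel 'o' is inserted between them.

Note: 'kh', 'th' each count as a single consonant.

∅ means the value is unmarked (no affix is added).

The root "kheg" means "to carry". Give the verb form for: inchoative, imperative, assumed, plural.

Attach evidentiality assumed -um → khegum.
Attach aspect inchoative -to → khegumto.
Attach mood imperative -ga → khegumtoga.
Attach number plural -akh → khegumtogaakh.
Apply vowel harmony: khegumtogaakh → khegimtegeekh.
Apply epenthesis: khegimtegeekh → khegimotegeekh.

khegimotegeekh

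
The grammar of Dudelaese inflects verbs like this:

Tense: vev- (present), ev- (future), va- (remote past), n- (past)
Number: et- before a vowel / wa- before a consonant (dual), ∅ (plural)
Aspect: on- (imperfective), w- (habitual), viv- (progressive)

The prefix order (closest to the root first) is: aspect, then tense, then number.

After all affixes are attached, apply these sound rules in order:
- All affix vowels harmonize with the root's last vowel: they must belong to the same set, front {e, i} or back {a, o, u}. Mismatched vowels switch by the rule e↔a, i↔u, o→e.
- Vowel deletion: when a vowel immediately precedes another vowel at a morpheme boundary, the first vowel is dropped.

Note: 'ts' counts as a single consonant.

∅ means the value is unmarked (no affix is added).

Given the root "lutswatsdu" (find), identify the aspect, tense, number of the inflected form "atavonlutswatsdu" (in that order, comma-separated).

Segment: et-ev-on-lutswatsdu.
aspect: on- → imperfective.
tense: ev- → future.
number: et/wa- → dual.

imperfective, future, dual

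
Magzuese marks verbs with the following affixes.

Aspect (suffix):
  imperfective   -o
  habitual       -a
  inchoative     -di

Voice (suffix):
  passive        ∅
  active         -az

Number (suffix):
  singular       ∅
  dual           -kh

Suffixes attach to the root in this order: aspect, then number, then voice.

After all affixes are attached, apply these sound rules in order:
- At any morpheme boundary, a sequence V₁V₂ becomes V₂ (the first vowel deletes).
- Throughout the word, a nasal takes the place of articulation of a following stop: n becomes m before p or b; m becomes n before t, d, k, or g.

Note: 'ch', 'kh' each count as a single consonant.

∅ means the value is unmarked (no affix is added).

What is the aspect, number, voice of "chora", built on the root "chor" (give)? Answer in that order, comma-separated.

habitual, singular, passive

Segment: chor-a.
aspect: -a → habitual.
number: ∅ → singular.
voice: ∅ → passive.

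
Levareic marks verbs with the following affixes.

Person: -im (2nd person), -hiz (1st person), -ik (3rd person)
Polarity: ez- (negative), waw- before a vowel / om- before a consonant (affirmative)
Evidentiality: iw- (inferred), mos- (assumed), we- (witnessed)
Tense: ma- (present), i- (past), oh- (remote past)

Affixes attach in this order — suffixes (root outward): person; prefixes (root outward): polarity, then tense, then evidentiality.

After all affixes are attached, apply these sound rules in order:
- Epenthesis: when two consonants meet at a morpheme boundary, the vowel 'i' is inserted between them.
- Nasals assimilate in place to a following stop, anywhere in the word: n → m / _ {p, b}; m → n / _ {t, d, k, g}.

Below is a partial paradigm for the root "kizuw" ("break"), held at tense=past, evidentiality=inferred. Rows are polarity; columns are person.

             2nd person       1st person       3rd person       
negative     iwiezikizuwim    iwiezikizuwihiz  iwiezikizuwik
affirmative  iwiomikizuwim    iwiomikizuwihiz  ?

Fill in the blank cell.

Attach polarity affirmative om- (before consonant 'k') → omkizuw.
Attach tense past i- → iomkizuw.
Attach evidentiality inferred iw- → iwiomkizuw.
Attach person 3rd person -ik → iwiomkizuwik.
Apply epenthesis: iwiomkizuwik → iwiomikizuwik.
Nasal assimilation: no change.

iwiomikizuwik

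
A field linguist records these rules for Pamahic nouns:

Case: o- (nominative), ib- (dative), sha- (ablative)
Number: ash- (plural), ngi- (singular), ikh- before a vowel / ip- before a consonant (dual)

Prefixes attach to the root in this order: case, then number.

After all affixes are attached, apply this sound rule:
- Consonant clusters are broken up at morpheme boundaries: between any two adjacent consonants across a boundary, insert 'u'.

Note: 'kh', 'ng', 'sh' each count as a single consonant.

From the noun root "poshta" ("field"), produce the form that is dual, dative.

ikhibuposhta

Attach case dative ib- → ibposhta.
Attach number dual ikh- (before vowel 'i') → ikhibposhta.
Apply epenthesis: ikhibposhta → ikhibuposhta.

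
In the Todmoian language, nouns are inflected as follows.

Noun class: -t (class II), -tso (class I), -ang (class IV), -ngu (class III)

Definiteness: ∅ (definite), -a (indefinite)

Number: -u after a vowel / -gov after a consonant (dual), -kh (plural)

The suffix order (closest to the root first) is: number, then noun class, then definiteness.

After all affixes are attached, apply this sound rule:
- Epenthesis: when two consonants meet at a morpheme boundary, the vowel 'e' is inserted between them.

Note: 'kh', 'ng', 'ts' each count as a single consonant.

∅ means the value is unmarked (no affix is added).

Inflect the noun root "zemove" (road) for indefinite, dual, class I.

Attach number dual -u (after vowel 'e') → zemoveu.
Attach noun class class I -tso → zemoveutso.
Attach definiteness indefinite -a → zemoveutsoa.
Epenthesis: no change.

zemoveutsoa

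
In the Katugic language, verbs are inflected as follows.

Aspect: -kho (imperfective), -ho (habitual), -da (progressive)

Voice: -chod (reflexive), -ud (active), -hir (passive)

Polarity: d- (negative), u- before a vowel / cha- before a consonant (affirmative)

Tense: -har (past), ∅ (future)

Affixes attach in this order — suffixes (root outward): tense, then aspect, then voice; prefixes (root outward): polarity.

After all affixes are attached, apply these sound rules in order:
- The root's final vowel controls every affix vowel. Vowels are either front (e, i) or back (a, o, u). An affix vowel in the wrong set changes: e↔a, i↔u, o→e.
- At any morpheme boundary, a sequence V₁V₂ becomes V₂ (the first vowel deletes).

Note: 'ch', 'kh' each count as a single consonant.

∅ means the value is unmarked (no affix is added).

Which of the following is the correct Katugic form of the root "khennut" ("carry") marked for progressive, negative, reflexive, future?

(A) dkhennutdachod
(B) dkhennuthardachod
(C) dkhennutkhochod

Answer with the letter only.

A

tense = future: zero marking, form stays khennut.
Attach aspect progressive -da → khennutda.
Attach voice reflexive -chod → khennutdachod.
Attach polarity negative d- → dkhennutdachod.
Vowel harmony: no change.
Vowel deletion: no change.
So the correct form is dkhennutdachod, option (A).
(C) dkhennutkhochod is wrong: it uses imperfective instead of progressive for aspect.
(B) dkhennuthardachod is wrong: it uses past instead of future for tense.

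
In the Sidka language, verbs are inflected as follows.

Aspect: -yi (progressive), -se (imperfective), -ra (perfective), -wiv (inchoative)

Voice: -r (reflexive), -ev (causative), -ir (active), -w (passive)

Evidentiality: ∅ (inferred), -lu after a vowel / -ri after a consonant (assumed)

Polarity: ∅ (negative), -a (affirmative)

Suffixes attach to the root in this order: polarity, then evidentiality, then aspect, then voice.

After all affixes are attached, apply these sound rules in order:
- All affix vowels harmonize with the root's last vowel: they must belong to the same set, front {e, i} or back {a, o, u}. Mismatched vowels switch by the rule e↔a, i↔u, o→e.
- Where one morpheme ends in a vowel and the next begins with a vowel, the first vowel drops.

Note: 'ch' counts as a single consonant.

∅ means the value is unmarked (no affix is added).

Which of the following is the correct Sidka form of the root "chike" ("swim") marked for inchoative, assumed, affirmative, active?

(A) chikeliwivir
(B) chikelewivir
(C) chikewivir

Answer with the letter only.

Attach polarity affirmative -a → chikea.
Attach evidentiality assumed -lu (after vowel 'a') → chikealu.
Attach aspect inchoative -wiv → chikealuwiv.
Attach voice active -ir → chikealuwivir.
Apply vowel harmony: chikealuwivir → chikeeliwivir.
Apply vowel deletion: chikeeliwivir → chikeliwivir.
So the correct form is chikeliwivir, option (A).
(C) chikewivir is wrong: it uses inferred instead of assumed for evidentiality.
(B) chikelewivir is wrong: it has the affixes in the wrong order.

A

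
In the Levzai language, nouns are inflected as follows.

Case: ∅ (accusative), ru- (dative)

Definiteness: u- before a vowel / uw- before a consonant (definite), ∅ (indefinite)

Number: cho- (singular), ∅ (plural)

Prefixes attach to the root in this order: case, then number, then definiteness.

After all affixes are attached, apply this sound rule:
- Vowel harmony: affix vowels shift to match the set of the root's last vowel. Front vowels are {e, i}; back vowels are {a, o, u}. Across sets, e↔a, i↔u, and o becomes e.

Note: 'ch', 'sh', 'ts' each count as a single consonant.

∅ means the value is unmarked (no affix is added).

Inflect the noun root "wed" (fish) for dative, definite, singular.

iwcheriwed

Attach case dative ru- → ruwed.
Attach number singular cho- → choruwed.
Attach definiteness definite uw- (before consonant 'ch') → uwchoruwed.
Apply vowel harmony: uwchoruwed → iwcheriwed.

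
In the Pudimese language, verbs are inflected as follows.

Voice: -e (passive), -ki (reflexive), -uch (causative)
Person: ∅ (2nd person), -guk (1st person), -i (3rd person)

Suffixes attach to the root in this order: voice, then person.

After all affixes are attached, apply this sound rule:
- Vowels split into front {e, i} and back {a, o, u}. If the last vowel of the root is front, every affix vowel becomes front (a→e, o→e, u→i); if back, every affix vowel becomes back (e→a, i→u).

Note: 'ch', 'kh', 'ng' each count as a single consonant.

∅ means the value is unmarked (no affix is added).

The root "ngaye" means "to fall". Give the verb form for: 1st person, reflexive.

ngayekigik

Attach voice reflexive -ki → ngayeki.
Attach person 1st person -guk → ngayekiguk.
Apply vowel harmony: ngayekiguk → ngayekigik.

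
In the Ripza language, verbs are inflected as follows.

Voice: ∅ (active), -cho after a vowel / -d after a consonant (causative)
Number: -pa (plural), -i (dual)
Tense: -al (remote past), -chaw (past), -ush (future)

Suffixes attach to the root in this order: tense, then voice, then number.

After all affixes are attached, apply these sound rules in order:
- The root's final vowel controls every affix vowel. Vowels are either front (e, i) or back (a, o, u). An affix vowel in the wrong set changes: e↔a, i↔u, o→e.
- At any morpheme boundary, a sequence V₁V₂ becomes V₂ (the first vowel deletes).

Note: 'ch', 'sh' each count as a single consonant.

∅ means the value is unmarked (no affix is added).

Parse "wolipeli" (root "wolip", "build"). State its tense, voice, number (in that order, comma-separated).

remote past, active, dual

Segment: wolip-al-i.
tense: -al → remote past.
voice: ∅ → active.
number: -i → dual.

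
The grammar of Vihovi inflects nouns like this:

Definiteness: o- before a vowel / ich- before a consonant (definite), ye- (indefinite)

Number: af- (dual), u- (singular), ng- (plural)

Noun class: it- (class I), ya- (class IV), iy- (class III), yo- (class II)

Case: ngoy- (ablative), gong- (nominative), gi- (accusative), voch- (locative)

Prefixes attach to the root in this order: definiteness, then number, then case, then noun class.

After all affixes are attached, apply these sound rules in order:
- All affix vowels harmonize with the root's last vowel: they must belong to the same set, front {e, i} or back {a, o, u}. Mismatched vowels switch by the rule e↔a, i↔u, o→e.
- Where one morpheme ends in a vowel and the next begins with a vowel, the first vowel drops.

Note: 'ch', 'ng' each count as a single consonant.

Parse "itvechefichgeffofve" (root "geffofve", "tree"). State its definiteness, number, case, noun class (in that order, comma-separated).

Segment: it-voch-af-ich-geffofve.
definiteness: o/ich- → definite.
number: af- → dual.
case: voch- → locative.
noun class: it- → class I.

definite, dual, locative, class I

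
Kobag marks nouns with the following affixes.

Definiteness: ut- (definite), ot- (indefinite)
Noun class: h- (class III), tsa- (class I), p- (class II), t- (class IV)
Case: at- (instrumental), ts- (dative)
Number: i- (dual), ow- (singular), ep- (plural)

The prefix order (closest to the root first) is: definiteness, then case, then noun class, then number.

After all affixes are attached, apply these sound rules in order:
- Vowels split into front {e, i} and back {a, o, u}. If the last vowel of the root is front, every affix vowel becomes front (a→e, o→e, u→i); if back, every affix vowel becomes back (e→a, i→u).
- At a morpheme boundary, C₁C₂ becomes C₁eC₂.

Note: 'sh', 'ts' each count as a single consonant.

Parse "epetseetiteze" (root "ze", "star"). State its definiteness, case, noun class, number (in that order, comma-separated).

Segment: ep-tsa-at-ut-ze.
definiteness: ut- → definite.
case: at- → instrumental.
noun class: tsa- → class I.
number: ep- → plural.

definite, instrumental, class I, plural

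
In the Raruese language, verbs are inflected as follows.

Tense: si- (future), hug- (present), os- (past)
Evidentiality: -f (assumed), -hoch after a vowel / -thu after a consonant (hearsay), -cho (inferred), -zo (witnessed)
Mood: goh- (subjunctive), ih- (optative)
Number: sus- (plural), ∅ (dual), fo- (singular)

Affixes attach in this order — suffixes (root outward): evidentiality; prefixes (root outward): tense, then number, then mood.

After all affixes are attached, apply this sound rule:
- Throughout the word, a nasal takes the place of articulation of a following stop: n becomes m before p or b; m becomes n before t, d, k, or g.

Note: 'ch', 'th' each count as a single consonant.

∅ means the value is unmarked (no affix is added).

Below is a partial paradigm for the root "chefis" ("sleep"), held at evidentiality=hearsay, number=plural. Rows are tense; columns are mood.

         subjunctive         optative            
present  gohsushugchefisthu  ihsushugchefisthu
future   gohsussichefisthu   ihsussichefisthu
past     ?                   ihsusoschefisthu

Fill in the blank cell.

gohsusoschefisthu

Attach evidentiality hearsay -thu (after consonant 's') → chefisthu.
Attach tense past os- → oschefisthu.
Attach number plural sus- → susoschefisthu.
Attach mood subjunctive goh- → gohsusoschefisthu.
Nasal assimilation: no change.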